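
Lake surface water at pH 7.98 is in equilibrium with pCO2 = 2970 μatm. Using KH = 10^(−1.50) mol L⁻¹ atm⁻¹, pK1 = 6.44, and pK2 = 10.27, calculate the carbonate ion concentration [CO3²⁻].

[CO3²⁻] = 16.7 μmol/L

[CO2*] = KH · pCO2 = 10^(−1.50) × 2970×10^-6 = 9.392×10^-5 mol/L
α₀ = 1/(1 + K1/[H⁺] + K1K2/[H⁺]²) = 1/(1 + 10^+1.54 + 10^-0.75) = 0.02789
DIC = [CO2*]/α₀ = 9.392×10^-5 / 0.02789 = 3.367 mmol/L
[CO3²⁻] = α₂·DIC; α₂ = 0.004960, so [CO3²⁻] = 0.004960 × 3.367 = 0.0167 mmol/L = 16.7 μmol/L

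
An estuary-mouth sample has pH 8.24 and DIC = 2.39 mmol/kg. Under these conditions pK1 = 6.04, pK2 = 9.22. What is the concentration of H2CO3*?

[CO2*] = 13.6 μmol/kg

α₀ = 1 / (1 + K1/[H⁺] + K1K2/[H⁺]²) = 1 / (1 + 10^+2.20 + 10^+1.22)
   = 1 / (1 + 158.49 + 16.596) = 1/176.09 = 0.005679
[CO2*] = α₀ × DIC = 0.005679 × 2.39 = 0.0136 mmol/kg = 13.6 μmol/kg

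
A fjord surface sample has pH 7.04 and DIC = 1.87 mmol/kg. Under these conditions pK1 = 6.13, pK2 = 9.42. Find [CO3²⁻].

[CO3²⁻] = 6.92 μmol/kg

α₂ = 1 / (1 + [H⁺]/K2 + [H⁺]²/(K1K2)) = 1 / (1 + 10^+2.38 + 10^+1.47)
   = 1 / (1 + 239.88 + 29.512) = 1/270.40 = 0.003698
[CO3²⁻] = α₂ × DIC = 0.003698 × 1.87 = 0.00692 mmol/kg = 6.92 μmol/kg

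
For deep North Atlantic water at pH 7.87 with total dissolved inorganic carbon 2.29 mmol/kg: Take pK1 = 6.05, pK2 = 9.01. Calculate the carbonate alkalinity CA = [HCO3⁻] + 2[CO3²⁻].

CA = [HCO3⁻] + 2[CO3²⁻] = (α₁ + 2α₂)·DIC
At pH 7.87: [H⁺]/K1 = 10^-1.82 = 0.015136, K2/[H⁺] = 10^-1.14 = 0.072444
α₁ = 1/(1 + 0.015136 + 0.072444) = 1/1.0876 = 0.9195; α₂ = α₁·K2/[H⁺] = 0.06661
α₁ + 2α₂ = 1.0527
CA = 1.0527 × 2.29 = 2.41 mmol/kg

CA = 2.41 mmol/kg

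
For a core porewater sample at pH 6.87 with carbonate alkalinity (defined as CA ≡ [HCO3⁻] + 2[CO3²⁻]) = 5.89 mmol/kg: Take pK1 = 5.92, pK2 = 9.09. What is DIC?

CA = [HCO3⁻] + 2[CO3²⁻] = (α₁ + 2α₂)·DIC
At pH 6.87: [H⁺]/K1 = 10^-0.95 = 0.11220, K2/[H⁺] = 10^-2.22 = 0.0060256
α₁ = 1/(1 + 0.11220 + 0.0060256) = 1/1.1182 = 0.8943; α₂ = α₁·K2/[H⁺] = 0.005389
α₁ + 2α₂ = 0.9050
DIC = CA / (α₁ + 2α₂) = 5.89 / 0.9050 = 6.51 mmol/kg

DIC = 6.51 mmol/kg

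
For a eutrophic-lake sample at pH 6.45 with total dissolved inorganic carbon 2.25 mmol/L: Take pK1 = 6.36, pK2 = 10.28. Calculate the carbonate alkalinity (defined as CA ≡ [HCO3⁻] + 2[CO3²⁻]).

CA = [HCO3⁻] + 2[CO3²⁻] = (α₁ + 2α₂)·DIC
At pH 6.45: [H⁺]/K1 = 10^-0.09 = 0.81283, K2/[H⁺] = 10^-3.83 = 0.00014791
α₁ = 1/(1 + 0.81283 + 0.00014791) = 1/1.8130 = 0.5516; α₂ = α₁·K2/[H⁺] = 8.158×10^-5
α₁ + 2α₂ = 0.5517
CA = 0.5517 × 2.25 = 1.24 mmol/L

CA = 1.24 mmol/L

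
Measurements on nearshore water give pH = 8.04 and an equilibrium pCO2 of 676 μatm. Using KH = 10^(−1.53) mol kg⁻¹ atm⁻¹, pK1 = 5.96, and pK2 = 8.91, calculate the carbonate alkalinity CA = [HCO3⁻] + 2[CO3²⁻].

[CO2*] = KH · pCO2 = 10^(−1.53) × 676×10^-6 = 1.995×10^-5 mol/kg
α₀ = 1/(1 + K1/[H⁺] + K1K2/[H⁺]²) = 1/(1 + 10^+2.08 + 10^+1.21) = 0.007276
DIC = [CO2*]/α₀ = 1.995×10^-5 / 0.007276 = 2.742 mmol/kg
CA = (α₁ + 2α₂)·DIC = (0.8747 + 2×0.1180) × 2.742 = 3.05 mmol/kg

CA = 3.05 mmol/kg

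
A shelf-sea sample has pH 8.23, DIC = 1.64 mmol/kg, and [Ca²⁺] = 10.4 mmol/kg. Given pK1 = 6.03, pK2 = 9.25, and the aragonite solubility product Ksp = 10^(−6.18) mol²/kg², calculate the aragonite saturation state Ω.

Ω = 2.24

α₂ = 1 / (1 + [H⁺]/K2 + [H⁺]²/(K1K2)) = 1 / (1 + 10^+1.02 + 10^-1.18)
   = 1 / (1 + 10.471 + 0.066069) = 1/11.537 = 0.08667
[CO3²⁻] = α₂ × DIC = 0.08667 × 1.64 = 0.1421 mmol/kg
Ksp = 10^(−6.18) = 6.607×10^-7
Ω = [Ca²⁺][CO3²⁻]/Ksp = (10.4×10^-3)(1.421×10^-4) / 6.607×10^-7 = 2.24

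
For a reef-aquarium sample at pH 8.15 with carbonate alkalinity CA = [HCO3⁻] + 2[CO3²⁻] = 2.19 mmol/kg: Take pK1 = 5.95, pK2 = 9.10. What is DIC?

CA = [HCO3⁻] + 2[CO3²⁻] = (α₁ + 2α₂)·DIC
At pH 8.15: [H⁺]/K1 = 10^-2.20 = 0.0063096, K2/[H⁺] = 10^-0.95 = 0.11220
α₁ = 1/(1 + 0.0063096 + 0.11220) = 1/1.1185 = 0.8940; α₂ = α₁·K2/[H⁺] = 0.1003
α₁ + 2α₂ = 1.0947
DIC = CA / (α₁ + 2α₂) = 2.19 / 1.0947 = 2.00 mmol/kg

DIC = 2.00 mmol/kg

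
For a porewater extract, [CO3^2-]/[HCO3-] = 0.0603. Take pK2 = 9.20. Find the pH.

pH = 7.98

From K2 = [H⁺][CO3^2-]/[HCO3-]:  pH = pK2 + log₁₀([CO3^2-]/[HCO3-])
log₁₀(0.0603) = -1.220
pH = 9.20 + (-1.220) = 7.98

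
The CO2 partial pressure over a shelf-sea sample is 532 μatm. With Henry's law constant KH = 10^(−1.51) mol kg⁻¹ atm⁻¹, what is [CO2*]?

[CO2*] = 16.4 μmol/kg

KH = 10^(−1.51) = 3.090×10^-2 mol kg⁻¹ atm⁻¹
[CO2*] = KH · pCO2 = 3.090×10^-2 × 532×10^-6 atm = 1.64×10^-5 mol/kg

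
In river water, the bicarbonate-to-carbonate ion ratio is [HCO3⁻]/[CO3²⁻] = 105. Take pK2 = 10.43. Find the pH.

From K2 = [H⁺][CO3²⁻]/[HCO3⁻]:  pH = pK2 − log₁₀([HCO3⁻]/[CO3²⁻])
log₁₀(105) = +2.021
pH = 10.43 − (+2.021) = 8.41

pH = 8.41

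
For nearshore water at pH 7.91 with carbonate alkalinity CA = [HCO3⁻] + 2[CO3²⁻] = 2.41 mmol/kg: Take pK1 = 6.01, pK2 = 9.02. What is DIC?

CA = [HCO3⁻] + 2[CO3²⁻] = (α₁ + 2α₂)·DIC
At pH 7.91: [H⁺]/K1 = 10^-1.90 = 0.012589, K2/[H⁺] = 10^-1.11 = 0.077625
α₁ = 1/(1 + 0.012589 + 0.077625) = 1/1.0902 = 0.9173; α₂ = α₁·K2/[H⁺] = 0.07120
α₁ + 2α₂ = 1.0597
DIC = CA / (α₁ + 2α₂) = 2.41 / 1.0597 = 2.27 mmol/kg

DIC = 2.27 mmol/kg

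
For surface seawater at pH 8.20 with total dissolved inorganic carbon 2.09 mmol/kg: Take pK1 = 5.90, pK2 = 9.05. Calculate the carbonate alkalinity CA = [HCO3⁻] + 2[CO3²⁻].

CA = [HCO3⁻] + 2[CO3²⁻] = (α₁ + 2α₂)·DIC
At pH 8.20: [H⁺]/K1 = 10^-2.30 = 0.0050119, K2/[H⁺] = 10^-0.85 = 0.14125
α₁ = 1/(1 + 0.0050119 + 0.14125) = 1/1.1463 = 0.8724; α₂ = α₁·K2/[H⁺] = 0.1232
α₁ + 2α₂ = 1.1189
CA = 1.1189 × 2.09 = 2.34 mmol/kg

CA = 2.34 mmol/kg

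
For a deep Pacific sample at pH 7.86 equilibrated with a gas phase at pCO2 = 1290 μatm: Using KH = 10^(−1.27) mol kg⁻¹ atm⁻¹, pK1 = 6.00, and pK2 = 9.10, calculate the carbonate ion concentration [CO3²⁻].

[CO2*] = KH · pCO2 = 10^(−1.27) × 1290×10^-6 = 6.928×10^-5 mol/kg
α₀ = 1/(1 + K1/[H⁺] + K1K2/[H⁺]²) = 1/(1 + 10^+1.86 + 10^+0.62) = 0.01288
DIC = [CO2*]/α₀ = 6.928×10^-5 / 0.01288 = 5.377 mmol/kg
[CO3²⁻] = α₂·DIC; α₂ = 0.05371, so [CO3²⁻] = 0.05371 × 5.377 = 0.289 mmol/kg

[CO3²⁻] = 0.289 mmol/kg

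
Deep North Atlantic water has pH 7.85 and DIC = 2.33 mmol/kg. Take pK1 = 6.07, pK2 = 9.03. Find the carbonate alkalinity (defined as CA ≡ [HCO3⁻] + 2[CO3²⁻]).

CA = 2.44 mmol/kg

CA = [HCO3⁻] + 2[CO3²⁻] = (α₁ + 2α₂)·DIC
At pH 7.85: [H⁺]/K1 = 10^-1.78 = 0.016596, K2/[H⁺] = 10^-1.18 = 0.066069
α₁ = 1/(1 + 0.016596 + 0.066069) = 1/1.0827 = 0.9236; α₂ = α₁·K2/[H⁺] = 0.06102
α₁ + 2α₂ = 1.0457
CA = 1.0457 × 2.33 = 2.44 mmol/kg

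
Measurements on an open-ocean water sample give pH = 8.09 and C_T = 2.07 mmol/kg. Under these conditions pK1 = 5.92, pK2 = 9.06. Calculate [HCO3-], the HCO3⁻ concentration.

[HCO3⁻] = 1.86 mmol/kg

α₁ = 1 / (1 + [H⁺]/K1 + K2/[H⁺]) = 1 / (1 + 10^-2.17 + 10^-0.97)
   = 1 / (1 + 0.0067608 + 0.10715) = 1/1.1139 = 0.8977
[HCO3⁻] = α₁ × DIC = 0.8977 × 2.07 = 1.86 mmol/kg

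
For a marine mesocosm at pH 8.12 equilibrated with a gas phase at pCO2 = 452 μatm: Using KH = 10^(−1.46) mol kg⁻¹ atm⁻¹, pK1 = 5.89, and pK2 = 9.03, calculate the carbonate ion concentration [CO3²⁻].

[CO2*] = KH · pCO2 = 10^(−1.46) × 452×10^-6 = 1.567×10^-5 mol/kg
α₀ = 1/(1 + K1/[H⁺] + K1K2/[H⁺]²) = 1/(1 + 10^+2.23 + 10^+1.32) = 0.005216
DIC = [CO2*]/α₀ = 1.567×10^-5 / 0.005216 = 3.005 mmol/kg
[CO3²⁻] = α₂·DIC; α₂ = 0.1090, so [CO3²⁻] = 0.1090 × 3.005 = 0.327 mmol/kg

[CO3²⁻] = 0.327 mmol/kg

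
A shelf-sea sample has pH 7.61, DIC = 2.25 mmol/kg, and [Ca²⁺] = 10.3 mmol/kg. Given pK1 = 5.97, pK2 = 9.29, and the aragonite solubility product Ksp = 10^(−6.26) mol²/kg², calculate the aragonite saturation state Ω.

α₂ = 1 / (1 + [H⁺]/K2 + [H⁺]²/(K1K2)) = 1 / (1 + 10^+1.68 + 10^+0.04)
   = 1 / (1 + 47.863 + 1.0965) = 1/49.959 = 0.02002
[CO3²⁻] = α₂ × DIC = 0.02002 × 2.25 = 0.04504 mmol/kg
Ksp = 10^(−6.26) = 5.495×10^-7
Ω = [Ca²⁺][CO3²⁻]/Ksp = (10.3×10^-3)(4.504×10^-5) / 5.495×10^-7 = 0.844

Ω = 0.844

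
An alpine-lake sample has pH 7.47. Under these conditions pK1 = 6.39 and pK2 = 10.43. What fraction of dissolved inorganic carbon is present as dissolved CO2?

α₀ = 1 / (1 + K1/[H⁺] + K1K2/[H⁺]²) = 1 / (1 + 10^+1.08 + 10^-1.88)
   = 1 / (1 + 12.023 + 0.013183) = 1/13.036 = 0.07671

α₀ = 0.0767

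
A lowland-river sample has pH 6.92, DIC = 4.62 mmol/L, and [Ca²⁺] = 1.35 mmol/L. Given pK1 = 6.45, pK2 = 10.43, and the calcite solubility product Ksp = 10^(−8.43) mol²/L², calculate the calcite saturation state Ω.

Ω = 0.387

α₂ = 1 / (1 + [H⁺]/K2 + [H⁺]²/(K1K2)) = 1 / (1 + 10^+3.51 + 10^+3.04)
   = 1 / (1 + 3235.9 + 1096.5) = 1/4333.4 = 0.0002308
[CO3²⁻] = α₂ × DIC = 0.0002308 × 4.62 = 0.001066 mmol/L = 1.066 μmol/L
Ksp = 10^(−8.43) = 3.715×10^-9
Ω = [Ca²⁺][CO3²⁻]/Ksp = (1.35×10^-3)(1.066×10^-6) / 3.715×10^-9 = 0.387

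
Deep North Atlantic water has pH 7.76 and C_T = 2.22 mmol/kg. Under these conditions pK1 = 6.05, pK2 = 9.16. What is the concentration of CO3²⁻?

α₂ = 1 / (1 + [H⁺]/K2 + [H⁺]²/(K1K2)) = 1 / (1 + 10^+1.40 + 10^-0.31)
   = 1 / (1 + 25.119 + 0.48978) = 1/26.609 = 0.03758
[CO3²⁻] = α₂ × DIC = 0.03758 × 2.22 = 0.0834 mmol/kg

[CO3²⁻] = 0.0834 mmol/kg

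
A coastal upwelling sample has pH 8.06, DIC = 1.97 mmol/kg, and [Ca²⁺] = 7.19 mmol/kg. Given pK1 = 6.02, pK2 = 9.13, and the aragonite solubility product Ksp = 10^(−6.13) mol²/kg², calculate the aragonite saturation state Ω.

α₂ = 1 / (1 + [H⁺]/K2 + [H⁺]²/(K1K2)) = 1 / (1 + 10^+1.07 + 10^-0.97)
   = 1 / (1 + 11.749 + 0.10715) = 1/12.856 = 0.07778
[CO3²⁻] = α₂ × DIC = 0.07778 × 1.97 = 0.1532 mmol/kg
Ksp = 10^(−6.13) = 7.413×10^-7
Ω = [Ca²⁺][CO3²⁻]/Ksp = (7.19×10^-3)(1.532×10^-4) / 7.413×10^-7 = 1.49

Ω = 1.49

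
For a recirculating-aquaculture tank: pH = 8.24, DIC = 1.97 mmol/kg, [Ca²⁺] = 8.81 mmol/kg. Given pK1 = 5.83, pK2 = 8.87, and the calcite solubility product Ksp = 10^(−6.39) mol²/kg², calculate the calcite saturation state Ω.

Ω = 8.07

α₂ = 1 / (1 + [H⁺]/K2 + [H⁺]²/(K1K2)) = 1 / (1 + 10^+0.63 + 10^-1.78)
   = 1 / (1 + 4.2658 + 0.016596) = 1/5.2824 = 0.1893
[CO3²⁻] = α₂ × DIC = 0.1893 × 1.97 = 0.3729 mmol/kg
Ksp = 10^(−6.39) = 4.074×10^-7
Ω = [Ca²⁺][CO3²⁻]/Ksp = (8.81×10^-3)(3.729×10^-4) / 4.074×10^-7 = 8.07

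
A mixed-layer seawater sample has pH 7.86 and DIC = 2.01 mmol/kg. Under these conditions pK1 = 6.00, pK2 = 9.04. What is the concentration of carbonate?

α₂ = 1 / (1 + [H⁺]/K2 + [H⁺]²/(K1K2)) = 1 / (1 + 10^+1.18 + 10^-0.68)
   = 1 / (1 + 15.136 + 0.20893) = 1/16.345 = 0.06118
[CO3²⁻] = α₂ × DIC = 0.06118 × 2.01 = 0.123 mmol/kg

[CO3²⁻] = 0.123 mmol/kg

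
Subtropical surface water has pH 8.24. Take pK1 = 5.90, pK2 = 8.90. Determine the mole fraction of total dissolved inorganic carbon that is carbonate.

α₂ = 1 / (1 + [H⁺]/K2 + [H⁺]²/(K1K2)) = 1 / (1 + 10^+0.66 + 10^-1.68)
   = 1 / (1 + 4.5709 + 0.020893) = 1/5.5918 = 0.1788

α₂ = 0.179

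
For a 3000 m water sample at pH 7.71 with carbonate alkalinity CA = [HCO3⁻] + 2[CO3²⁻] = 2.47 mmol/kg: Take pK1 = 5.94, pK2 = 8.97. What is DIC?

DIC = 2.39 mmol/kg

CA = [HCO3⁻] + 2[CO3²⁻] = (α₁ + 2α₂)·DIC
At pH 7.71: [H⁺]/K1 = 10^-1.77 = 0.016982, K2/[H⁺] = 10^-1.26 = 0.054954
α₁ = 1/(1 + 0.016982 + 0.054954) = 1/1.0719 = 0.9329; α₂ = α₁·K2/[H⁺] = 0.05127
α₁ + 2α₂ = 1.0354
DIC = CA / (α₁ + 2α₂) = 2.47 / 1.0354 = 2.39 mmol/kg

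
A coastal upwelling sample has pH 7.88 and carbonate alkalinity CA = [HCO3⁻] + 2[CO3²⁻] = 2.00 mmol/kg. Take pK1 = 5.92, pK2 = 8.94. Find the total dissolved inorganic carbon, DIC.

CA = [HCO3⁻] + 2[CO3²⁻] = (α₁ + 2α₂)·DIC
At pH 7.88: [H⁺]/K1 = 10^-1.96 = 0.010965, K2/[H⁺] = 10^-1.06 = 0.087096
α₁ = 1/(1 + 0.010965 + 0.087096) = 1/1.0981 = 0.9107; α₂ = α₁·K2/[H⁺] = 0.07932
α₁ + 2α₂ = 1.0693
DIC = CA / (α₁ + 2α₂) = 2.00 / 1.0693 = 1.87 mmol/kg

DIC = 1.87 mmol/kg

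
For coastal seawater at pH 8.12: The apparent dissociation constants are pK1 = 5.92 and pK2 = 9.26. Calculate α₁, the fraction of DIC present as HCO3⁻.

α₁ = 1 / (1 + [H⁺]/K1 + K2/[H⁺]) = 1 / (1 + 10^-2.20 + 10^-1.14)
   = 1 / (1 + 0.0063096 + 0.072444) = 1/1.0788 = 0.9270

α₁ = 0.927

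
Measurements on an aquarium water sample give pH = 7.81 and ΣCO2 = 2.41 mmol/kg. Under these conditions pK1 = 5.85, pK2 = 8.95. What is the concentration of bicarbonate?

α₁ = 1 / (1 + [H⁺]/K1 + K2/[H⁺]) = 1 / (1 + 10^-1.96 + 10^-1.14)
   = 1 / (1 + 0.010965 + 0.072444) = 1/1.0834 = 0.9230
[HCO3⁻] = α₁ × DIC = 0.9230 × 2.41 = 2.22 mmol/kg

[HCO3⁻] = 2.22 mmol/kg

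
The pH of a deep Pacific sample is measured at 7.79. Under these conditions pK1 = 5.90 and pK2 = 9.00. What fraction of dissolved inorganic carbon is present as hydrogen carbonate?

α₁ = 1 / (1 + [H⁺]/K1 + K2/[H⁺]) = 1 / (1 + 10^-1.89 + 10^-1.21)
   = 1 / (1 + 0.012882 + 0.061660) = 1/1.0745 = 0.9306

α₁ = 0.931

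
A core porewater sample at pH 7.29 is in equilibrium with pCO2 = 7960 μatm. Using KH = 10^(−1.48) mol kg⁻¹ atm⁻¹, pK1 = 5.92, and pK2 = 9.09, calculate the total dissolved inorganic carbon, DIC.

[CO2*] = KH · pCO2 = 10^(−1.48) × 7960×10^-6 = 2.636×10^-4 mol/kg
α₀ = 1/(1 + K1/[H⁺] + K1K2/[H⁺]²) = 1/(1 + 10^+1.37 + 10^-0.43) = 0.04030
DIC = [CO2*]/α₀ = 2.636×10^-4 / 0.04030 = 6.54 mmol/kg

DIC = 6.54 mmol/kg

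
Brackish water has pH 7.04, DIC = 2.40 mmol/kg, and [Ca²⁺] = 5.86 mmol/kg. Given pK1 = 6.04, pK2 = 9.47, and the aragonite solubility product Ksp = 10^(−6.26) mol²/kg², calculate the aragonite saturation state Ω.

α₂ = 1 / (1 + [H⁺]/K2 + [H⁺]²/(K1K2)) = 1 / (1 + 10^+2.43 + 10^+1.43)
   = 1 / (1 + 269.15 + 26.915) = 1/297.07 = 0.003366
[CO3²⁻] = α₂ × DIC = 0.003366 × 2.40 = 0.008079 mmol/kg = 8.079 μmol/kg
Ksp = 10^(−6.26) = 5.495×10^-7
Ω = [Ca²⁺][CO3²⁻]/Ksp = (5.86×10^-3)(8.079×10^-6) / 5.495×10^-7 = 0.0861

Ω = 0.0861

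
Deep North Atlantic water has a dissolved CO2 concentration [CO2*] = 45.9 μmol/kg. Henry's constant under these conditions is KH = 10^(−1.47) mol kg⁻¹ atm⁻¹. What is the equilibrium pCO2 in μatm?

pCO2 = 1350 μatm

KH = 10^(−1.47) = 3.388×10^-2 mol kg⁻¹ atm⁻¹
pCO2 = [CO2*]/KH = 45.9×10^-6 / 3.388×10^-2 = 1.35×10^-3 atm = 1350 μatm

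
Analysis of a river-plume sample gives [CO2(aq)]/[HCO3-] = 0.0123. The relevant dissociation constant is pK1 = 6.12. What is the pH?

From K1 = [H⁺][HCO3-]/[CO2(aq)]:  pH = pK1 − log₁₀([CO2(aq)]/[HCO3-])
log₁₀(0.0123) = -1.910
pH = 6.12 − (-1.910) = 8.03

pH = 8.03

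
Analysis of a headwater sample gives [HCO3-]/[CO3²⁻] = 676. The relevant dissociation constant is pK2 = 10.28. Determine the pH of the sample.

pH = 7.45

From K2 = [H⁺][CO3²⁻]/[HCO3-]:  pH = pK2 − log₁₀([HCO3-]/[CO3²⁻])
log₁₀(676) = +2.830
pH = 10.28 − (+2.830) = 7.45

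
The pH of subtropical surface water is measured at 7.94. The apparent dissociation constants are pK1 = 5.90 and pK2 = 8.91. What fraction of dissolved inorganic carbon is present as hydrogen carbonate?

α₁ = 1 / (1 + [H⁺]/K1 + K2/[H⁺]) = 1 / (1 + 10^-2.04 + 10^-0.97)
   = 1 / (1 + 0.0091201 + 0.10715) = 1/1.1163 = 0.8958

α₁ = 0.896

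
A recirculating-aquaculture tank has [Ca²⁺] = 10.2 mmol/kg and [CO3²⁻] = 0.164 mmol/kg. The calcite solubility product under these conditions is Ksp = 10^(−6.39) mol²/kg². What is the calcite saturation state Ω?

Ω = 4.11

Ksp = 10^(−6.39) = 4.074×10^-7
Ω = [Ca²⁺][CO3²⁻]/Ksp = (10.2×10^-3)(0.164×10^-3) / 4.074×10^-7 = 4.11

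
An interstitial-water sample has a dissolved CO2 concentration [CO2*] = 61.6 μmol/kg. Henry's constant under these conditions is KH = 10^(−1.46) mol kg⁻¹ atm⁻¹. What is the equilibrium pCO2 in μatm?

pCO2 = 1780 μatm

KH = 10^(−1.46) = 3.467×10^-2 mol kg⁻¹ atm⁻¹
pCO2 = [CO2*]/KH = 61.6×10^-6 / 3.467×10^-2 = 1.78×10^-3 atm = 1780 μatm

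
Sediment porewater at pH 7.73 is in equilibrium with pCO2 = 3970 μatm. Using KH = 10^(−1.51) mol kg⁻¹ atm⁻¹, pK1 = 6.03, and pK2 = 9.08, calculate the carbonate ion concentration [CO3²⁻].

[CO2*] = KH · pCO2 = 10^(−1.51) × 3970×10^-6 = 1.227×10^-4 mol/kg
α₀ = 1/(1 + K1/[H⁺] + K1K2/[H⁺]²) = 1/(1 + 10^+1.70 + 10^+0.35) = 0.01874
DIC = [CO2*]/α₀ = 1.227×10^-4 / 0.01874 = 6.546 mmol/kg
[CO3²⁻] = α₂·DIC; α₂ = 0.04196, so [CO3²⁻] = 0.04196 × 6.546 = 0.275 mmol/kg

[CO3²⁻] = 0.275 mmol/kg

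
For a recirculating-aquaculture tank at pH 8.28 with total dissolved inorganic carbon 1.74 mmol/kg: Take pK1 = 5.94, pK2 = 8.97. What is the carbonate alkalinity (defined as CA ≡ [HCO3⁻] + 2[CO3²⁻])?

CA = 2.03 mmol/kg

CA = [HCO3⁻] + 2[CO3²⁻] = (α₁ + 2α₂)·DIC
At pH 8.28: [H⁺]/K1 = 10^-2.34 = 0.0045709, K2/[H⁺] = 10^-0.69 = 0.20417
α₁ = 1/(1 + 0.0045709 + 0.20417) = 1/1.2087 = 0.8273; α₂ = α₁·K2/[H⁺] = 0.1689
α₁ + 2α₂ = 1.1651
CA = 1.1651 × 1.74 = 2.03 mmol/kg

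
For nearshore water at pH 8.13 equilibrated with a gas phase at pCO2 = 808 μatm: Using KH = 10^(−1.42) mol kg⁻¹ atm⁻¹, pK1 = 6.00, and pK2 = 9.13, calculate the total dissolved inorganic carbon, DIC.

[CO2*] = KH · pCO2 = 10^(−1.42) × 808×10^-6 = 3.072×10^-5 mol/kg
α₀ = 1/(1 + K1/[H⁺] + K1K2/[H⁺]²) = 1/(1 + 10^+2.13 + 10^+1.13) = 0.006694
DIC = [CO2*]/α₀ = 3.072×10^-5 / 0.006694 = 4.59 mmol/kg

DIC = 4.59 mmol/kg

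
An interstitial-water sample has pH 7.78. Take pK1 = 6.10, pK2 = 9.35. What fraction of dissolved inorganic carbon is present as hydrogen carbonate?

α₁ = 1 / (1 + [H⁺]/K1 + K2/[H⁺]) = 1 / (1 + 10^-1.68 + 10^-1.57)
   = 1 / (1 + 0.020893 + 0.026915) = 1/1.0478 = 0.9544

α₁ = 0.954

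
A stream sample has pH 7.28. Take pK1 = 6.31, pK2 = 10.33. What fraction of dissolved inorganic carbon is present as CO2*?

α₀ = 0.0967

α₀ = 1 / (1 + K1/[H⁺] + K1K2/[H⁺]²) = 1 / (1 + 10^+0.97 + 10^-2.08)
   = 1 / (1 + 9.3325 + 0.0083176) = 1/10.341 = 0.09670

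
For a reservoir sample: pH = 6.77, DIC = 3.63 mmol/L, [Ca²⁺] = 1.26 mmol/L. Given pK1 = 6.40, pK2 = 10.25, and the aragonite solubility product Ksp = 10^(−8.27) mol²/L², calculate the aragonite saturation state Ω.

Ω = 0.198

α₂ = 1 / (1 + [H⁺]/K2 + [H⁺]²/(K1K2)) = 1 / (1 + 10^+3.48 + 10^+3.11)
   = 1 / (1 + 3020.0 + 1288.2) = 1/4309.2 = 0.0002321
[CO3²⁻] = α₂ × DIC = 0.0002321 × 3.63 = 0.0008424 mmol/L = 0.8424 μmol/L
Ksp = 10^(−8.27) = 5.370×10^-9
Ω = [Ca²⁺][CO3²⁻]/Ksp = (1.26×10^-3)(8.424×10^-7) / 5.370×10^-9 = 0.198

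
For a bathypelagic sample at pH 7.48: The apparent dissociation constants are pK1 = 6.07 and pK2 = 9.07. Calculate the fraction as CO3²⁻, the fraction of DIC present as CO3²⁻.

α₂ = 0.0241

α₂ = 1 / (1 + [H⁺]/K2 + [H⁺]²/(K1K2)) = 1 / (1 + 10^+1.59 + 10^+0.18)
   = 1 / (1 + 38.905 + 1.5136) = 1/41.418 = 0.02414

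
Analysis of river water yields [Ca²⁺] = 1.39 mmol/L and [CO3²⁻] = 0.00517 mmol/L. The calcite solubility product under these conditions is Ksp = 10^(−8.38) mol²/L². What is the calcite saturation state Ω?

Ksp = 10^(−8.38) = 4.169×10^-9
Ω = [Ca²⁺][CO3²⁻]/Ksp = (1.39×10^-3)(0.00517×10^-3) / 4.169×10^-9 = 1.72

Ω = 1.72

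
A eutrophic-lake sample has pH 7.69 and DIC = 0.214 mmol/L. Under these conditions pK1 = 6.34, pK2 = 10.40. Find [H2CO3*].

[CO2*] = 9.13 μmol/L

α₀ = 1 / (1 + K1/[H⁺] + K1K2/[H⁺]²) = 1 / (1 + 10^+1.35 + 10^-1.36)
   = 1 / (1 + 22.387 + 0.043652) = 1/23.431 = 0.04268
[CO2*] = α₀ × DIC = 0.04268 × 0.214 = 0.00913 mmol/L = 9.13 μmol/L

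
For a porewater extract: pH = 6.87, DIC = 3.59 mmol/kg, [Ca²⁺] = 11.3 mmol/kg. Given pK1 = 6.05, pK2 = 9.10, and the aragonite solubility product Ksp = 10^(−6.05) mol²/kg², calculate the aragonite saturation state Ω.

α₂ = 1 / (1 + [H⁺]/K2 + [H⁺]²/(K1K2)) = 1 / (1 + 10^+2.23 + 10^+1.41)
   = 1 / (1 + 169.82 + 25.704) = 1/196.53 = 0.005088
[CO3²⁻] = α₂ × DIC = 0.005088 × 3.59 = 0.01827 mmol/kg = 18.27 μmol/kg
Ksp = 10^(−6.05) = 8.913×10^-7
Ω = [Ca²⁺][CO3²⁻]/Ksp = (11.3×10^-3)(1.827×10^-5) / 8.913×10^-7 = 0.232

Ω = 0.232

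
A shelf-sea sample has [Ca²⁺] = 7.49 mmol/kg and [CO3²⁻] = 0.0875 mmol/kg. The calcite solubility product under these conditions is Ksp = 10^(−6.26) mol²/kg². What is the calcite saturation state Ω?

Ksp = 10^(−6.26) = 5.495×10^-7
Ω = [Ca²⁺][CO3²⁻]/Ksp = (7.49×10^-3)(0.0875×10^-3) / 5.495×10^-7 = 1.19

Ω = 1.19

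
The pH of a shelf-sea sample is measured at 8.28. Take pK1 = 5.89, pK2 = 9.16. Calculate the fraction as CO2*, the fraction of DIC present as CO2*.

α₀ = 0.00359

α₀ = 1 / (1 + K1/[H⁺] + K1K2/[H⁺]²) = 1 / (1 + 10^+2.39 + 10^+1.51)
   = 1 / (1 + 245.47 + 32.359) = 1/278.83 = 0.003586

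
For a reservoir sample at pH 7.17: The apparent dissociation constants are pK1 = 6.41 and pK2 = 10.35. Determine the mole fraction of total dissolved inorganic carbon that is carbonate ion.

α₂ = 1 / (1 + [H⁺]/K2 + [H⁺]²/(K1K2)) = 1 / (1 + 10^+3.18 + 10^+2.42)
   = 1 / (1 + 1513.6 + 263.03) = 1/1777.6 = 0.0005626

α₂ = 0.000563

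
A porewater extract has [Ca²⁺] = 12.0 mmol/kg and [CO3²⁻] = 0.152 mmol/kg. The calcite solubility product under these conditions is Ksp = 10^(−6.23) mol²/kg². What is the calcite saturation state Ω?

Ksp = 10^(−6.23) = 5.888×10^-7
Ω = [Ca²⁺][CO3²⁻]/Ksp = (12.0×10^-3)(0.152×10^-3) / 5.888×10^-7 = 3.10

Ω = 3.10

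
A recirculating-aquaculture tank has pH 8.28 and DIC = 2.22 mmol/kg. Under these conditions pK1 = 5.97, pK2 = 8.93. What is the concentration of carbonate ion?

α₂ = 1 / (1 + [H⁺]/K2 + [H⁺]²/(K1K2)) = 1 / (1 + 10^+0.65 + 10^-1.66)
   = 1 / (1 + 4.4668 + 0.021878) = 1/5.4887 = 0.1822
[CO3²⁻] = α₂ × DIC = 0.1822 × 2.22 = 0.404 mmol/kg

[CO3²⁻] = 0.404 mmol/kg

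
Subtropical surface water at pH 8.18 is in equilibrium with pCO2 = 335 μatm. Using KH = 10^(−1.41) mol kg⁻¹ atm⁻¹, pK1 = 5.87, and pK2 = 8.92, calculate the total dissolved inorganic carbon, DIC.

DIC = 3.16 mmol/kg

[CO2*] = KH · pCO2 = 10^(−1.41) × 335×10^-6 = 1.303×10^-5 mol/kg
α₀ = 1/(1 + K1/[H⁺] + K1K2/[H⁺]²) = 1/(1 + 10^+2.31 + 10^+1.57) = 0.004127
DIC = [CO2*]/α₀ = 1.303×10^-5 / 0.004127 = 3.16 mmol/kg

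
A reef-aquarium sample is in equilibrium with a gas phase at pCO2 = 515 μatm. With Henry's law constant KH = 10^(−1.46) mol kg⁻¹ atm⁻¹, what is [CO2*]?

KH = 10^(−1.46) = 3.467×10^-2 mol kg⁻¹ atm⁻¹
[CO2*] = KH · pCO2 = 3.467×10^-2 × 515×10^-6 atm = 1.79×10^-5 mol/kg

[CO2*] = 17.9 μmol/kg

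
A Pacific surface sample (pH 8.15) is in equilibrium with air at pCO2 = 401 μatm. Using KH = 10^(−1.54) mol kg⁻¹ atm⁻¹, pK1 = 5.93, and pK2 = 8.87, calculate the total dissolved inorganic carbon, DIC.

[CO2*] = KH · pCO2 = 10^(−1.54) × 401×10^-6 = 1.156×10^-5 mol/kg
α₀ = 1/(1 + K1/[H⁺] + K1K2/[H⁺]²) = 1/(1 + 10^+2.22 + 10^+1.50) = 0.005036
DIC = [CO2*]/α₀ = 1.156×10^-5 / 0.005036 = 2.30 mmol/kg

DIC = 2.30 mmol/kg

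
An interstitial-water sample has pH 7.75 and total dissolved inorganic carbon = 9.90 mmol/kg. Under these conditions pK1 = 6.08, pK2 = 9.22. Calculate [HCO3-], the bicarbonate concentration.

α₁ = 1 / (1 + [H⁺]/K1 + K2/[H⁺]) = 1 / (1 + 10^-1.67 + 10^-1.47)
   = 1 / (1 + 0.021380 + 0.033884) = 1/1.0553 = 0.9476
[HCO3⁻] = α₁ × DIC = 0.9476 × 9.90 = 9.38 mmol/kg

[HCO3⁻] = 9.38 mmol/kg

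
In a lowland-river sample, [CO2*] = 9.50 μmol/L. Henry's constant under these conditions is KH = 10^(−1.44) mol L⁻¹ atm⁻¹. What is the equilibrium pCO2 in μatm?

pCO2 = 262 μatm

KH = 10^(−1.44) = 3.631×10^-2 mol L⁻¹ atm⁻¹
pCO2 = [CO2*]/KH = 9.50×10^-6 / 3.631×10^-2 = 2.62×10^-4 atm = 262 μatm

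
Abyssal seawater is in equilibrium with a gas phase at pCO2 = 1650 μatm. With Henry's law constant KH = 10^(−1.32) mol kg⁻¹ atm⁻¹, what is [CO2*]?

[CO2*] = 79.0 μmol/kg

KH = 10^(−1.32) = 4.786×10^-2 mol kg⁻¹ atm⁻¹
[CO2*] = KH · pCO2 = 4.786×10^-2 × 1650×10^-6 atm = 7.90×10^-5 mol/kg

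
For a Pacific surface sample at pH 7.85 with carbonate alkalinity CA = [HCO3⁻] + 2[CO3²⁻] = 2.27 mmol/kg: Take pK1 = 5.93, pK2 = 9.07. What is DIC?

CA = [HCO3⁻] + 2[CO3²⁻] = (α₁ + 2α₂)·DIC
At pH 7.85: [H⁺]/K1 = 10^-1.92 = 0.012023, K2/[H⁺] = 10^-1.22 = 0.060256
α₁ = 1/(1 + 0.012023 + 0.060256) = 1/1.0723 = 0.9326; α₂ = α₁·K2/[H⁺] = 0.05619
α₁ + 2α₂ = 1.0450
DIC = CA / (α₁ + 2α₂) = 2.27 / 1.0450 = 2.17 mmol/kg

DIC = 2.17 mmol/kg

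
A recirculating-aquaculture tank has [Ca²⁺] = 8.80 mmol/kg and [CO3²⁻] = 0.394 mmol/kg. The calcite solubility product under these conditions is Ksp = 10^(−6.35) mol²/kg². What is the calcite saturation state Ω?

Ksp = 10^(−6.35) = 4.467×10^-7
Ω = [Ca²⁺][CO3²⁻]/Ksp = (8.80×10^-3)(0.394×10^-3) / 4.467×10^-7 = 7.76

Ω = 7.76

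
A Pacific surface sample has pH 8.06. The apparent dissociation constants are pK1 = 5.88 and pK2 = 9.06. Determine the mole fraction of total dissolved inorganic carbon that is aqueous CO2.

α₀ = 1 / (1 + K1/[H⁺] + K1K2/[H⁺]²) = 1 / (1 + 10^+2.18 + 10^+1.18)
   = 1 / (1 + 151.36 + 15.136) = 1/167.49 = 0.005970

α₀ = 0.00597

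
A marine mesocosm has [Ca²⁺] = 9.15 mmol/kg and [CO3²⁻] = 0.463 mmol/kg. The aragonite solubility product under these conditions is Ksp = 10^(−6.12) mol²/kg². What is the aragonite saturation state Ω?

Ω = 5.58

Ksp = 10^(−6.12) = 7.586×10^-7
Ω = [Ca²⁺][CO3²⁻]/Ksp = (9.15×10^-3)(0.463×10^-3) / 7.586×10^-7 = 5.58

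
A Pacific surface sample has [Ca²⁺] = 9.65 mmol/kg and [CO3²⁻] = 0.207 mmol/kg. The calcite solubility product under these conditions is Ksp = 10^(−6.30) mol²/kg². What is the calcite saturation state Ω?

Ω = 3.99

Ksp = 10^(−6.30) = 5.012×10^-7
Ω = [Ca²⁺][CO3²⁻]/Ksp = (9.65×10^-3)(0.207×10^-3) / 5.012×10^-7 = 3.99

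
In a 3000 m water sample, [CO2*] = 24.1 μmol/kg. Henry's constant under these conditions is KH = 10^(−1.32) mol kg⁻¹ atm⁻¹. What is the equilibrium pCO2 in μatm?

KH = 10^(−1.32) = 4.786×10^-2 mol kg⁻¹ atm⁻¹
pCO2 = [CO2*]/KH = 24.1×10^-6 / 4.786×10^-2 = 5.04×10^-4 atm = 504 μatm

pCO2 = 504 μatm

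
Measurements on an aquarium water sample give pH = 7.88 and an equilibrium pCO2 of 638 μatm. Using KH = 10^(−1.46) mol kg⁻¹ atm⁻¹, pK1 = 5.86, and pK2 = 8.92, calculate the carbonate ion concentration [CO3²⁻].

[CO2*] = KH · pCO2 = 10^(−1.46) × 638×10^-6 = 2.212×10^-5 mol/kg
α₀ = 1/(1 + K1/[H⁺] + K1K2/[H⁺]²) = 1/(1 + 10^+2.02 + 10^+0.98) = 0.008676
DIC = [CO2*]/α₀ = 2.212×10^-5 / 0.008676 = 2.550 mmol/kg
[CO3²⁻] = α₂·DIC; α₂ = 0.08285, so [CO3²⁻] = 0.08285 × 2.550 = 0.211 mmol/kg

[CO3²⁻] = 0.211 mmol/kg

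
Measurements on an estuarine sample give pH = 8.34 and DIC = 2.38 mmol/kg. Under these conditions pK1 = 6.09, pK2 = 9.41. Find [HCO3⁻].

[HCO3⁻] = 2.18 mmol/kg

α₁ = 1 / (1 + [H⁺]/K1 + K2/[H⁺]) = 1 / (1 + 10^-2.25 + 10^-1.07)
   = 1 / (1 + 0.0056234 + 0.085114) = 1/1.0907 = 0.9168
[HCO3⁻] = α₁ × DIC = 0.9168 × 2.38 = 2.18 mmol/kg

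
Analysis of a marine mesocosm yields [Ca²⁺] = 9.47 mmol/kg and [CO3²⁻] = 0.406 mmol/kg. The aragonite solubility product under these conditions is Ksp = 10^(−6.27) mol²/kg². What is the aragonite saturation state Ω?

Ksp = 10^(−6.27) = 5.370×10^-7
Ω = [Ca²⁺][CO3²⁻]/Ksp = (9.47×10^-3)(0.406×10^-3) / 5.370×10^-7 = 7.16

Ω = 7.16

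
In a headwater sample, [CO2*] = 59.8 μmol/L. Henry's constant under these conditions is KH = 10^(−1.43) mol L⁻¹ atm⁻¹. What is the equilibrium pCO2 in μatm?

pCO2 = 1610 μatm

KH = 10^(−1.43) = 3.715×10^-2 mol L⁻¹ atm⁻¹
pCO2 = [CO2*]/KH = 59.8×10^-6 / 3.715×10^-2 = 1.61×10^-3 atm = 1610 μatm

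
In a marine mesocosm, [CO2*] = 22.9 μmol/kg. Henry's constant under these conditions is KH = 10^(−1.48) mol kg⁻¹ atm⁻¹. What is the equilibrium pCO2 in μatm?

KH = 10^(−1.48) = 3.311×10^-2 mol kg⁻¹ atm⁻¹
pCO2 = [CO2*]/KH = 22.9×10^-6 / 3.311×10^-2 = 6.92×10^-4 atm = 692 μatm

pCO2 = 692 μatm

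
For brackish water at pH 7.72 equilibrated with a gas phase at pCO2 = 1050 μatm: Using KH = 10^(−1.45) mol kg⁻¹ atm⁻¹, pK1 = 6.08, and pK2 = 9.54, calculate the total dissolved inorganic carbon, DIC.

DIC = 1.69 mmol/kg

[CO2*] = KH · pCO2 = 10^(−1.45) × 1050×10^-6 = 3.726×10^-5 mol/kg
α₀ = 1/(1 + K1/[H⁺] + K1K2/[H⁺]²) = 1/(1 + 10^+1.64 + 10^-0.18) = 0.02207
DIC = [CO2*]/α₀ = 3.726×10^-5 / 0.02207 = 1.69 mmol/kg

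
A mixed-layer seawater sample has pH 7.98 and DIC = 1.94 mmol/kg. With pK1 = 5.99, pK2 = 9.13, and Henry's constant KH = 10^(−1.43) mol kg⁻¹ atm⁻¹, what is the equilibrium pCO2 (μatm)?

pCO2 = 494 μatm

α₀ = 1 / (1 + K1/[H⁺] + K1K2/[H⁺]²) = 1 / (1 + 10^+1.99 + 10^+0.84)
   = 1 / (1 + 97.724 + 6.9183) = 1/105.64 = 0.009466
[CO2*] = α₀ × DIC = 0.009466 × 1.94 = 0.01836 mmol/kg = 18.36 μmol/kg
pCO2 = [CO2*]/KH = 1.836×10^-5 / 3.715×10^-2 = 494 μatm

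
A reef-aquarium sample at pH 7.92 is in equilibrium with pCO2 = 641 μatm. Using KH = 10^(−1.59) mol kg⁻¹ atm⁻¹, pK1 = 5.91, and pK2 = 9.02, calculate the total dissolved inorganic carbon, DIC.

[CO2*] = KH · pCO2 = 10^(−1.59) × 641×10^-6 = 1.648×10^-5 mol/kg
α₀ = 1/(1 + K1/[H⁺] + K1K2/[H⁺]²) = 1/(1 + 10^+2.01 + 10^+0.91) = 0.008972
DIC = [CO2*]/α₀ = 1.648×10^-5 / 0.008972 = 1.84 mmol/kg

DIC = 1.84 mmol/kg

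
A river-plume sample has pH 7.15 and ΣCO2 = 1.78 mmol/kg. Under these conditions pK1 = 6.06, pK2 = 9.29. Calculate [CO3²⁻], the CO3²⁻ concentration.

α₂ = 1 / (1 + [H⁺]/K2 + [H⁺]²/(K1K2)) = 1 / (1 + 10^+2.14 + 10^+1.05)
   = 1 / (1 + 138.04 + 11.220) = 1/150.26 = 0.006655
[CO3²⁻] = α₂ × DIC = 0.006655 × 1.78 = 0.0118 mmol/kg = 11.8 μmol/kg

[CO3²⁻] = 11.8 μmol/kg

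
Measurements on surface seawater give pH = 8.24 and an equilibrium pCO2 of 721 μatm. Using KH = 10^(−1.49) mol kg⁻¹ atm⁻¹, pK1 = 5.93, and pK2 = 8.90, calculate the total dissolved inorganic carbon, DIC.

[CO2*] = KH · pCO2 = 10^(−1.49) × 721×10^-6 = 2.333×10^-5 mol/kg
α₀ = 1/(1 + K1/[H⁺] + K1K2/[H⁺]²) = 1/(1 + 10^+2.31 + 10^+1.65) = 0.004003
DIC = [CO2*]/α₀ = 2.333×10^-5 / 0.004003 = 5.83 mmol/kg

DIC = 5.83 mmol/kg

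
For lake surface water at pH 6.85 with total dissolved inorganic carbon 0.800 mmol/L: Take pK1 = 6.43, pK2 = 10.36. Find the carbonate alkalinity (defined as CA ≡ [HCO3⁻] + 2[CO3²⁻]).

CA = [HCO3⁻] + 2[CO3²⁻] = (α₁ + 2α₂)·DIC
At pH 6.85: [H⁺]/K1 = 10^-0.42 = 0.38019, K2/[H⁺] = 10^-3.51 = 0.00030903
α₁ = 1/(1 + 0.38019 + 0.00030903) = 1/1.3805 = 0.7244; α₂ = α₁·K2/[H⁺] = 0.0002239
α₁ + 2α₂ = 0.7248
CA = 0.7248 × 0.800 = 0.580 mmol/L

CA = 0.580 mmol/L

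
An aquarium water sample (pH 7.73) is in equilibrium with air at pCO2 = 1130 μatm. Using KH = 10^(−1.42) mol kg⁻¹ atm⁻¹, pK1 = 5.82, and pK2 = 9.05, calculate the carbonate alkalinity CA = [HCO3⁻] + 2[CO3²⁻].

[CO2*] = KH · pCO2 = 10^(−1.42) × 1130×10^-6 = 4.296×10^-5 mol/kg
α₀ = 1/(1 + K1/[H⁺] + K1K2/[H⁺]²) = 1/(1 + 10^+1.91 + 10^+0.59) = 0.01160
DIC = [CO2*]/α₀ = 4.296×10^-5 / 0.01160 = 3.702 mmol/kg
CA = (α₁ + 2α₂)·DIC = (0.9432 + 2×0.04515) × 3.702 = 3.83 mmol/kg

CA = 3.83 mmol/kg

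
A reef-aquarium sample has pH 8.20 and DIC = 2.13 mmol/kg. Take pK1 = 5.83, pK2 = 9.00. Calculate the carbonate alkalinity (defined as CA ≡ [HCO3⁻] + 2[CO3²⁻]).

CA = [HCO3⁻] + 2[CO3²⁻] = (α₁ + 2α₂)·DIC
At pH 8.20: [H⁺]/K1 = 10^-2.37 = 0.0042658, K2/[H⁺] = 10^-0.80 = 0.15849
α₁ = 1/(1 + 0.0042658 + 0.15849) = 1/1.1628 = 0.8600; α₂ = α₁·K2/[H⁺] = 0.1363
α₁ + 2α₂ = 1.1326
CA = 1.1326 × 2.13 = 2.41 mmol/kg

CA = 2.41 mmol/kg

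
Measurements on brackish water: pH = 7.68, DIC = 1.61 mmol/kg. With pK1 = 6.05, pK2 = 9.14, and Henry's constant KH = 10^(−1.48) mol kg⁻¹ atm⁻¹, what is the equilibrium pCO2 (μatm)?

α₀ = 1 / (1 + K1/[H⁺] + K1K2/[H⁺]²) = 1 / (1 + 10^+1.63 + 10^+0.17)
   = 1 / (1 + 42.658 + 1.4791) = 1/45.137 = 0.02215
[CO2*] = α₀ × DIC = 0.02215 × 1.61 = 0.03567 mmol/kg
pCO2 = [CO2*]/KH = 3.567×10^-5 / 3.311×10^-2 = 1080 μatm

pCO2 = 1080 μatm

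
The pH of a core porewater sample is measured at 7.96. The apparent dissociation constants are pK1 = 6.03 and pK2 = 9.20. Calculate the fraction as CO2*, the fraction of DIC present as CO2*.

α₀ = 1 / (1 + K1/[H⁺] + K1K2/[H⁺]²) = 1 / (1 + 10^+1.93 + 10^+0.69)
   = 1 / (1 + 85.114 + 4.8978) = 1/91.012 = 0.01099

α₀ = 0.0110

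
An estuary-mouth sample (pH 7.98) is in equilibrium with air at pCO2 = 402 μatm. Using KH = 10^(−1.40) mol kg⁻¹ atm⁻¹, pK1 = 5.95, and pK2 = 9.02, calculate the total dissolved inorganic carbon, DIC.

[CO2*] = KH · pCO2 = 10^(−1.40) × 402×10^-6 = 1.600×10^-5 mol/kg
α₀ = 1/(1 + K1/[H⁺] + K1K2/[H⁺]²) = 1/(1 + 10^+2.03 + 10^+0.99) = 0.008480
DIC = [CO2*]/α₀ = 1.600×10^-5 / 0.008480 = 1.89 mmol/kg

DIC = 1.89 mmol/kg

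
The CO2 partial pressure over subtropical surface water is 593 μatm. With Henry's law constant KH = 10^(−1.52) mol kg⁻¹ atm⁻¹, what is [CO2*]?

KH = 10^(−1.52) = 3.020×10^-2 mol kg⁻¹ atm⁻¹
[CO2*] = KH · pCO2 = 3.020×10^-2 × 593×10^-6 atm = 1.79×10^-5 mol/kg

[CO2*] = 17.9 μmol/kg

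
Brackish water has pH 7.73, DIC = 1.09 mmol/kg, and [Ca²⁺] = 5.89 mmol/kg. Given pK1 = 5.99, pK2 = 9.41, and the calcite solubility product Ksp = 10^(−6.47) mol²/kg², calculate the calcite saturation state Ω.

α₂ = 1 / (1 + [H⁺]/K2 + [H⁺]²/(K1K2)) = 1 / (1 + 10^+1.68 + 10^-0.06)
   = 1 / (1 + 47.863 + 0.87096) = 1/49.734 = 0.02011
[CO3²⁻] = α₂ × DIC = 0.02011 × 1.09 = 0.02192 mmol/kg
Ksp = 10^(−6.47) = 3.388×10^-7
Ω = [Ca²⁺][CO3²⁻]/Ksp = (5.89×10^-3)(2.192×10^-5) / 3.388×10^-7 = 0.381

Ω = 0.381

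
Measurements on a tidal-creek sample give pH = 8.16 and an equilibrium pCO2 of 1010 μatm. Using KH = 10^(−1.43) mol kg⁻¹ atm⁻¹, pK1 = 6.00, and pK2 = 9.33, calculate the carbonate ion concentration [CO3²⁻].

[CO2*] = KH · pCO2 = 10^(−1.43) × 1010×10^-6 = 3.753×10^-5 mol/kg
α₀ = 1/(1 + K1/[H⁺] + K1K2/[H⁺]²) = 1/(1 + 10^+2.16 + 10^+0.99) = 0.006438
DIC = [CO2*]/α₀ = 3.753×10^-5 / 0.006438 = 5.828 mmol/kg
[CO3²⁻] = α₂·DIC; α₂ = 0.06292, so [CO3²⁻] = 0.06292 × 5.828 = 0.367 mmol/kg

[CO3²⁻] = 0.367 mmol/kg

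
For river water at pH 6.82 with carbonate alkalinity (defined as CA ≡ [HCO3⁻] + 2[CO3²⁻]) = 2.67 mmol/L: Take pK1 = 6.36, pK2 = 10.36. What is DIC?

DIC = 3.59 mmol/L

CA = [HCO3⁻] + 2[CO3²⁻] = (α₁ + 2α₂)·DIC
At pH 6.82: [H⁺]/K1 = 10^-0.46 = 0.34674, K2/[H⁺] = 10^-3.54 = 0.00028840
α₁ = 1/(1 + 0.34674 + 0.00028840) = 1/1.3470 = 0.7424; α₂ = α₁·K2/[H⁺] = 0.0002141
α₁ + 2α₂ = 0.7428
DIC = CA / (α₁ + 2α₂) = 2.67 / 0.7428 = 3.59 mmol/L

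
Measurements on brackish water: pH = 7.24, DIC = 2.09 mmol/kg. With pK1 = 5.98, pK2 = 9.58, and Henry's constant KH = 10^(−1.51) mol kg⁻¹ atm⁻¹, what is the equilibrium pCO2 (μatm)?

α₀ = 1 / (1 + K1/[H⁺] + K1K2/[H⁺]²) = 1 / (1 + 10^+1.26 + 10^-1.08)
   = 1 / (1 + 18.197 + 0.083176) = 1/19.280 = 0.05187
[CO2*] = α₀ × DIC = 0.05187 × 2.09 = 0.1084 mmol/kg
pCO2 = [CO2*]/KH = 1.084×10^-4 / 3.090×10^-2 = 3510 μatm

pCO2 = 3510 μatm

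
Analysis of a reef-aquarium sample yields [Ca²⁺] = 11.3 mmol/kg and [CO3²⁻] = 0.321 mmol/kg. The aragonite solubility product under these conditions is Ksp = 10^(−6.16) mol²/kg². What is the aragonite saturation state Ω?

Ω = 5.24

Ksp = 10^(−6.16) = 6.918×10^-7
Ω = [Ca²⁺][CO3²⁻]/Ksp = (11.3×10^-3)(0.321×10^-3) / 6.918×10^-7 = 5.24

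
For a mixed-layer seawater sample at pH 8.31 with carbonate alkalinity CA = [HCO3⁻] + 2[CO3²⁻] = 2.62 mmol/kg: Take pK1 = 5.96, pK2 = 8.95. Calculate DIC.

CA = [HCO3⁻] + 2[CO3²⁻] = (α₁ + 2α₂)·DIC
At pH 8.31: [H⁺]/K1 = 10^-2.35 = 0.0044668, K2/[H⁺] = 10^-0.64 = 0.22909
α₁ = 1/(1 + 0.0044668 + 0.22909) = 1/1.2336 = 0.8107; α₂ = α₁·K2/[H⁺] = 0.1857
α₁ + 2α₂ = 1.1821
DIC = CA / (α₁ + 2α₂) = 2.62 / 1.1821 = 2.22 mmol/kg

DIC = 2.22 mmol/kg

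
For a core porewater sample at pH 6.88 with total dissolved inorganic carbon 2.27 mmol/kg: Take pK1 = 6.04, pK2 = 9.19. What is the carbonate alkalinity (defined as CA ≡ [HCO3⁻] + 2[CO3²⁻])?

CA = 1.99 mmol/kg

CA = [HCO3⁻] + 2[CO3²⁻] = (α₁ + 2α₂)·DIC
At pH 6.88: [H⁺]/K1 = 10^-0.84 = 0.14454, K2/[H⁺] = 10^-2.31 = 0.0048978
α₁ = 1/(1 + 0.14454 + 0.0048978) = 1/1.1494 = 0.8700; α₂ = α₁·K2/[H⁺] = 0.004261
α₁ + 2α₂ = 0.8785
CA = 0.8785 × 2.27 = 1.99 mmol/kg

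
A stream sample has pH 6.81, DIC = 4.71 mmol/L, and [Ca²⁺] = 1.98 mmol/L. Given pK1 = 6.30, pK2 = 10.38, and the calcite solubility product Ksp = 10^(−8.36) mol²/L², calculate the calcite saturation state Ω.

α₂ = 1 / (1 + [H⁺]/K2 + [H⁺]²/(K1K2)) = 1 / (1 + 10^+3.57 + 10^+3.06)
   = 1 / (1 + 3715.4 + 1148.2) = 1/4864.5 = 0.0002056
[CO3²⁻] = α₂ × DIC = 0.0002056 × 4.71 = 0.0009682 mmol/L = 0.9682 μmol/L
Ksp = 10^(−8.36) = 4.365×10^-9
Ω = [Ca²⁺][CO3²⁻]/Ksp = (1.98×10^-3)(9.682×10^-7) / 4.365×10^-9 = 0.439

Ω = 0.439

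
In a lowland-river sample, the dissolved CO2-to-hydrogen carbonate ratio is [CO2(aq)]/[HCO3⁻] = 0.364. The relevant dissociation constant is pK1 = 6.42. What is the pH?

pH = 6.86

From K1 = [H⁺][HCO3⁻]/[CO2(aq)]:  pH = pK1 − log₁₀([CO2(aq)]/[HCO3⁻])
log₁₀(0.364) = -0.439
pH = 6.42 − (-0.439) = 6.86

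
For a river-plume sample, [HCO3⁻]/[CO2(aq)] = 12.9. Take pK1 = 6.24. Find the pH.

From K1 = [H⁺][HCO3⁻]/[CO2(aq)]:  pH = pK1 + log₁₀([HCO3⁻]/[CO2(aq)])
log₁₀(12.9) = +1.111
pH = 6.24 + (+1.111) = 7.35

pH = 7.35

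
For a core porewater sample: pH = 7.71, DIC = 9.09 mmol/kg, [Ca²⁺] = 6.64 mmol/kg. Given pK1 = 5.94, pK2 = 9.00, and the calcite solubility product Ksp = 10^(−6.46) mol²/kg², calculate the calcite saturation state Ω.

α₂ = 1 / (1 + [H⁺]/K2 + [H⁺]²/(K1K2)) = 1 / (1 + 10^+1.29 + 10^-0.48)
   = 1 / (1 + 19.498 + 0.33113) = 1/20.830 = 0.04801
[CO3²⁻] = α₂ × DIC = 0.04801 × 9.09 = 0.4364 mmol/kg
Ksp = 10^(−6.46) = 3.467×10^-7
Ω = [Ca²⁺][CO3²⁻]/Ksp = (6.64×10^-3)(4.364×10^-4) / 3.467×10^-7 = 8.36

Ω = 8.36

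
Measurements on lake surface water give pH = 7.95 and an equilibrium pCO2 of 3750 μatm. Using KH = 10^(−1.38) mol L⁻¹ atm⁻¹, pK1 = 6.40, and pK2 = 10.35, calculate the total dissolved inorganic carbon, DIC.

DIC = 5.73 mmol/L

[CO2*] = KH · pCO2 = 10^(−1.38) × 3750×10^-6 = 1.563×10^-4 mol/L
α₀ = 1/(1 + K1/[H⁺] + K1K2/[H⁺]²) = 1/(1 + 10^+1.55 + 10^-0.85) = 0.02731
DIC = [CO2*]/α₀ = 1.563×10^-4 / 0.02731 = 5.73 mmol/L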